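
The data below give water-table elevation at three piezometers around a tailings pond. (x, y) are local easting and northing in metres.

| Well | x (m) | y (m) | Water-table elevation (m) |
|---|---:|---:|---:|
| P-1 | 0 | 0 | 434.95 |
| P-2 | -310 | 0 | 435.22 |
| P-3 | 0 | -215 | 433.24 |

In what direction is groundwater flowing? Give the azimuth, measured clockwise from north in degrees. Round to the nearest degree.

∂h/∂x = (435.22 − 434.95) / (-310 − 0) = -0.0008710
∂h/∂y = (433.24 − 434.95) / (-215 − 0) = +0.007953
Flow direction (−∇h) has components (+0.0008710 E, -0.007953 N).
Azimuth = atan2(E, N) = atan2(+0.0008710, -0.007953) = 173.8° ≈ 174°.

174°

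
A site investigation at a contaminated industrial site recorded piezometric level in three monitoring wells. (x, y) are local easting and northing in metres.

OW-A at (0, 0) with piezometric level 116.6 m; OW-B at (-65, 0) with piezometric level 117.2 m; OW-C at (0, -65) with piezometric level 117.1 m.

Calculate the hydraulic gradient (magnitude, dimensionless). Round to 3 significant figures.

∂h/∂x = (117.2 − 116.6) / (-65 − 0) = -0.009231
∂h/∂y = (117.1 − 116.6) / (-65 − 0) = -0.007692
|∇h| = √(-0.009231² + -0.007692²) = 0.01202

0.0120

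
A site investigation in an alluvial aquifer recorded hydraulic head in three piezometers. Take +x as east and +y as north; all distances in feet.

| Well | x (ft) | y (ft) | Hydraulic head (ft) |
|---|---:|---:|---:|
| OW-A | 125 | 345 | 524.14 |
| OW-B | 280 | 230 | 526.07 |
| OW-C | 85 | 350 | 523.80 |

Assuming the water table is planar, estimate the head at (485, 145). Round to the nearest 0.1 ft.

With h = a·x + b·y + c and OW-A as origin, the differences give:
  155·a + (-115)·b = +1.93
  (-40)·a + 5·b = -0.34
Eliminate b (×5 and ×(-115), subtract): -3825·a = -29.450 → a = ∂h/∂x = +0.007699
Back-substitute: b = ∂h/∂y = -0.006405.
h(485, 145) = 524.14 + (+0.007699)·(360) + (-0.006405)·(-200) = 524.14 +2.772 +1.281 = 528.193 ft.

528.2 ft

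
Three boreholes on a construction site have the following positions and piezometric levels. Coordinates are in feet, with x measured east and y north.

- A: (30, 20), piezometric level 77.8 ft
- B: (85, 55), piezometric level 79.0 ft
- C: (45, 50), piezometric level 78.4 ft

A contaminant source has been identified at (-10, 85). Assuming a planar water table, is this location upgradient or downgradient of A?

Taking A as reference: B−A = (55, 35, +1.2); C−A = (15, 30, +0.6).
Solve a·Δx + b·Δy = Δh: det = 55·30 − 15·35 = 1125.
∂h/∂x = [(+1.2)·30 − (+0.6)·35] / 1125 = +0.01333
∂h/∂y = [55·(+0.6) − 15·(+1.2)] / 1125 = +0.01333
Head at (-10, 85) = 77.8 + (+0.01333)·(-40) + (+0.01333)·(65) = 78.13 ft.
That is higher than the 77.8 ft at A, so the point is upgradient.

upgradient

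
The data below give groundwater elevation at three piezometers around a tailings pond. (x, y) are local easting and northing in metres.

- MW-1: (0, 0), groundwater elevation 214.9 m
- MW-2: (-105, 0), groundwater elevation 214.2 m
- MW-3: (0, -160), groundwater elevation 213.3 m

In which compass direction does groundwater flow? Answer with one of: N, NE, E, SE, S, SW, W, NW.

∂h/∂x = (214.2 − 214.9) / (-105 − 0) = +0.006667
∂h/∂y = (213.3 − 214.9) / (-160 − 0) = +0.010000
Flow = −∇h = (-0.006667 east, -0.010000 north), which points southwest.

SW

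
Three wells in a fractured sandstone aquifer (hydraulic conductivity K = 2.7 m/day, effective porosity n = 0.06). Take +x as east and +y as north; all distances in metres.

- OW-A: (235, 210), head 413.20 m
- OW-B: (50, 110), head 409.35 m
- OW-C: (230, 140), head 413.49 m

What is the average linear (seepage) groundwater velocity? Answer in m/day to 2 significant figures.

1.1 m/day

Differences from OW-A: to OW-B (Δx, Δy, Δh) = (-185, -100, -3.85); to OW-C = (-5, -70, +0.29).
Solve a·Δx + b·Δy = Δh: det = (-185)·(-70) − (-5)·(-100) = 12450.
∂h/∂x = [(-3.85)·(-70) − (+0.29)·(-100)] / 12450 = +0.02398
∂h/∂y = [(-185)·(+0.29) − (-5)·(-3.85)] / 12450 = -0.005855
|∇h| = √(0.02398² + -0.005855²) = 0.02468
Seepage velocity v = K·i/n = 2.7 × 0.02468 / 0.06 = 1.111 m/day.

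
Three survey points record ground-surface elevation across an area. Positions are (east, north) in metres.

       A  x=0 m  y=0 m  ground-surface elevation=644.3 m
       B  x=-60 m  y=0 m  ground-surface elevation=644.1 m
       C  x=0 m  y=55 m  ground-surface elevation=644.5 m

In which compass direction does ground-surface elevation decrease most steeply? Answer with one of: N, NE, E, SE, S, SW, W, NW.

∂z/∂x = (644.1 − 644.3) / (-60 − 0) = +0.003333
∂z/∂y = (644.5 − 644.3) / (55 − 0) = +0.003636
Steepest decrease is along −∇f = (-0.003333 E, -0.003636 N) → southwest.

SW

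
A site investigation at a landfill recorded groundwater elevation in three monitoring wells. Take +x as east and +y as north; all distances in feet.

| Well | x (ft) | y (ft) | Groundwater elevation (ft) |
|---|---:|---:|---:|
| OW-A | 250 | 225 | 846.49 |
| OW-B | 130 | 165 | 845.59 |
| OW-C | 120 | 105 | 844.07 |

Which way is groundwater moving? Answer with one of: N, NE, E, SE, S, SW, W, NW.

S

With h = a·x + b·y + c and OW-A as origin, the differences give:
  (-120)·a + (-60)·b = -0.90
  (-130)·a + (-120)·b = -2.42
Eliminate b (×(-120) and ×(-60), subtract): 6600·a = -37.200 → a = ∂h/∂x = -0.005636
Back-substitute: b = ∂h/∂y = +0.02627.
Flow = −∇h = (+0.005636 east, -0.02627 north), which points south.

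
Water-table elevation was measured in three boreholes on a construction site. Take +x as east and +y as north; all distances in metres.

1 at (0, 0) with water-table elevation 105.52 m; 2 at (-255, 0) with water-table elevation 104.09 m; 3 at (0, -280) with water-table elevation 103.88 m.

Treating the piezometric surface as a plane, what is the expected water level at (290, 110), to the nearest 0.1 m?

∂h/∂x = (104.09 − 105.52) / (-255 − 0) = +0.005608
∂h/∂y = (103.88 − 105.52) / (-280 − 0) = +0.005857
h(290, 110) = 105.52 + (+0.005608)·(290) + (+0.005857)·(110) = 105.52 +1.626 +0.644 = 107.791 m.

107.8 m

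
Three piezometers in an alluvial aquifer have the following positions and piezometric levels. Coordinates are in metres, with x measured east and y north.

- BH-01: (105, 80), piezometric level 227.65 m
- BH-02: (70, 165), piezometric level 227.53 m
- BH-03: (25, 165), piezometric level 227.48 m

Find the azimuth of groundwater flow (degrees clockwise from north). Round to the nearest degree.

311°

Taking BH-01 as reference: BH-02−BH-01 = (-35, 85, -0.12); BH-03−BH-01 = (-80, 85, -0.17).
Determinant of the coordinate differences = (-35)·85 − (-80)·85 = 3825.
∂h/∂x = [(-0.12)·85 − (-0.17)·85] / 3825 = +0.001111
∂h/∂y = [(-35)·(-0.17) − (-80)·(-0.12)] / 3825 = -0.0009542
Flow direction (−∇h) has components (-0.001111 E, +0.0009542 N).
Azimuth = atan2(E, N) = atan2(-0.001111, +0.0009542) = 310.7° ≈ 311°.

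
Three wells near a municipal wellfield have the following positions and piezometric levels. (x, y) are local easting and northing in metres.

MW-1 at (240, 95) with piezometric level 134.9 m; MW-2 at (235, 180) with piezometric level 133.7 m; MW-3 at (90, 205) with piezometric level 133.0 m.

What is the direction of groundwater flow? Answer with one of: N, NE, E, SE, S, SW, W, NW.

Taking MW-1 as reference: MW-2−MW-1 = (-5, 85, -1.2); MW-3−MW-1 = (-150, 110, -1.9).
Determinant of the coordinate differences = (-5)·110 − (-150)·85 = 12200.
∂h/∂x = [(-1.2)·110 − (-1.9)·85] / 12200 = +0.002418
∂h/∂y = [(-5)·(-1.9) − (-150)·(-1.2)] / 12200 = -0.01398
Flow = −∇h = (-0.002418 east, +0.01398 north), which points north.

N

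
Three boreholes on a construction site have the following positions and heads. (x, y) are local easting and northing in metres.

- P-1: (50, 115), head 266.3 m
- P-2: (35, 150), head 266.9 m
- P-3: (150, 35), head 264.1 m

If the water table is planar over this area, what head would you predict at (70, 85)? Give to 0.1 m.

265.7 m

Differences from P-1: to P-2 (Δx, Δy, Δh) = (-15, 35, +0.6); to P-3 = (100, -80, -2.2).
Determinant of the coordinate differences = (-15)·(-80) − 100·35 = -2300.
∂h/∂x = [(+0.6)·(-80) − (-2.2)·35] / -2300 = -0.01261
∂h/∂y = [(-15)·(-2.2) − 100·(+0.6)] / -2300 = +0.01174
h(70, 85) = 266.3 + (-0.01261)·(20) + (+0.01174)·(-30) = 266.3 -0.252 -0.352 = 265.696 m.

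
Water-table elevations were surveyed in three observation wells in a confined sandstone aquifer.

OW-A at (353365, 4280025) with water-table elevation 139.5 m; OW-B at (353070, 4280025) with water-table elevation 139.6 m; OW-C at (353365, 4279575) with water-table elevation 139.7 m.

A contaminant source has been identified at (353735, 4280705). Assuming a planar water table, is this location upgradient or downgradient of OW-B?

∂h/∂x = (139.6 − 139.5) / (353070 − 353365) = -0.0003390
∂h/∂y = (139.7 − 139.5) / (4279575 − 4280025) = -0.0004444
Head at (353735, 4280705) = 139.5 + (-0.0003390)·(370) + (-0.0004444)·(680) = 139.07 m.
That is lower than the 139.6 m at OW-B, so the point is downgradient.

downgradient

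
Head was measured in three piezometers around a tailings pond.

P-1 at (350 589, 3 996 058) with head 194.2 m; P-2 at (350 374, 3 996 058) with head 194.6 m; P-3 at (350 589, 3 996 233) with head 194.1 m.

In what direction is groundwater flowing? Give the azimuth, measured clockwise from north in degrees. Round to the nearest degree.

073°

∂h/∂x = (194.6 − 194.2) / (350374 − 350589) = -0.001860
∂h/∂y = (194.1 − 194.2) / (3996233 − 3996058) = -0.0005714
Flow direction (−∇h) has components (+0.001860 E, +0.0005714 N).
Azimuth = atan2(E, N) = atan2(+0.001860, +0.0005714) = 72.9° ≈ 073°.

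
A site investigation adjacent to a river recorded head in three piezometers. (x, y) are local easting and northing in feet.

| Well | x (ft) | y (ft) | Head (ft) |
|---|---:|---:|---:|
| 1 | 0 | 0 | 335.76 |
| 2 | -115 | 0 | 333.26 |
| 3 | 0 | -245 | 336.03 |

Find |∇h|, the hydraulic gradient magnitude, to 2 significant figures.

0.022

∂h/∂x = (333.26 − 335.76) / (-115 − 0) = +0.02174
∂h/∂y = (336.03 − 335.76) / (-245 − 0) = -0.001102
|∇h| = √(0.02174² + -0.001102²) = 0.02177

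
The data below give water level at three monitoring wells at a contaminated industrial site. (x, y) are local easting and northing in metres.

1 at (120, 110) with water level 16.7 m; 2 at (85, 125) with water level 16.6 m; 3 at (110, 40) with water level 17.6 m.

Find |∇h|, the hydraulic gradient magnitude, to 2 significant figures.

Differences from 1: to 2 (Δx, Δy, Δh) = (-35, 15, -0.1); to 3 = (-10, -70, +0.9).
Determinant of the coordinate differences = (-35)·(-70) − (-10)·15 = 2600.
∂h/∂x = [(-0.1)·(-70) − (+0.9)·15] / 2600 = -0.002500
∂h/∂y = [(-35)·(+0.9) − (-10)·(-0.1)] / 2600 = -0.01250
|∇h| = √(-0.002500² + -0.01250²) = 0.01275

0.013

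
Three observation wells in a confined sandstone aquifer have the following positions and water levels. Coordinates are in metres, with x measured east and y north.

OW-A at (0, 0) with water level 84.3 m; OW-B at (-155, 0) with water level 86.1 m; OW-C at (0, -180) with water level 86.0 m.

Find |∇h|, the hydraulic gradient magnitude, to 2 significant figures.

0.015

∂h/∂x = (86.1 − 84.3) / (-155 − 0) = -0.01161
∂h/∂y = (86.0 − 84.3) / (-180 − 0) = -0.009444
|∇h| = √(-0.01161² + -0.009444²) = 0.01497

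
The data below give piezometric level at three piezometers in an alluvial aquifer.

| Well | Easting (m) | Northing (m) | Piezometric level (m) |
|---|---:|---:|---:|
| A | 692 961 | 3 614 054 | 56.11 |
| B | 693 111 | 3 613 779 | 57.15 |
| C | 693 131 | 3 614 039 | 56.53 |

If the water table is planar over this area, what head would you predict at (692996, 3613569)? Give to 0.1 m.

With h = a·x + b·y + c and A as origin, the differences give:
  150·a + (-275)·b = +1.04
  170·a + (-15)·b = +0.42
Eliminate b (×(-15) and ×(-275), subtract): 44500·a = 99.900 → a = ∂h/∂x = +0.002245
Back-substitute: b = ∂h/∂y = -0.002557.
h(692996, 3613569) = 56.11 + (+0.002245)·(35) + (-0.002557)·(-485) = 56.11 +0.079 +1.240 = 57.429 m.

57.4 m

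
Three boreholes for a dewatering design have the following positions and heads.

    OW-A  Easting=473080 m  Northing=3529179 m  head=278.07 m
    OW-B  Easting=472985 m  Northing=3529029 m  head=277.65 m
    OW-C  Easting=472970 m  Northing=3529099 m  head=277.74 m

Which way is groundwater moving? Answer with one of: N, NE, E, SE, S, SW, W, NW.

SW

With h = a·x + b·y + c and OW-A as origin, the differences give:
  (-95)·a + (-150)·b = -0.42
  (-110)·a + (-80)·b = -0.33
Eliminate b (×(-80) and ×(-150), subtract): -8900·a = -15.900 → a = ∂h/∂x = +0.001787
Back-substitute: b = ∂h/∂y = +0.001669.
Flow = −∇h = (-0.001787 east, -0.001669 north), which points southwest.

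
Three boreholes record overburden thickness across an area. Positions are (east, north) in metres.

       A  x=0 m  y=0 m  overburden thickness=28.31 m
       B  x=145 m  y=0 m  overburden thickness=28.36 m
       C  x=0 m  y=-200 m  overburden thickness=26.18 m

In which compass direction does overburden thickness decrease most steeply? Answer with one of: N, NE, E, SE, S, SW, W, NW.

S

∂d/∂x = (28.36 − 28.31) / (145 − 0) = +0.0003448
∂d/∂y = (26.18 − 28.31) / (-200 − 0) = +0.01065
Steepest decrease is along −∇f = (-0.0003448 E, -0.01065 N) → south.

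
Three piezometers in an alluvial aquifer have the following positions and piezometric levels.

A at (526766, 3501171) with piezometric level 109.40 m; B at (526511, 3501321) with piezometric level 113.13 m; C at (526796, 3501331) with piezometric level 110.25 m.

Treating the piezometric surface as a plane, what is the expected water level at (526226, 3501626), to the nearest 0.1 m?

Taking A as reference: B−A = (-255, 150, +3.73); C−A = (30, 160, +0.85).
Solve a·Δx + b·Δy = Δh: det = (-255)·160 − 30·150 = -45300.
∂h/∂x = [(+3.73)·160 − (+0.85)·150] / -45300 = -0.01036
∂h/∂y = [(-255)·(+0.85) − 30·(+3.73)] / -45300 = +0.007255
h(526226, 3501626) = 109.40 + (-0.01036)·(-540) + (+0.007255)·(455) = 109.40 +5.594 +3.301 = 118.295 m.

118.3 m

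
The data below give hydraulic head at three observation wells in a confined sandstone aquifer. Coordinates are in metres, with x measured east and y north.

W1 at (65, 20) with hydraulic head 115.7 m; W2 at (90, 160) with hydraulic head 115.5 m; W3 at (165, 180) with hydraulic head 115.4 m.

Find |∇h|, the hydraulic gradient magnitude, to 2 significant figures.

Taking W1 as reference: W2−W1 = (25, 140, -0.2); W3−W1 = (100, 160, -0.3).
Solve a·Δx + b·Δy = Δh: det = 25·160 − 100·140 = -10000.
∂h/∂x = [(-0.2)·160 − (-0.3)·140] / -10000 = -0.0010000
∂h/∂y = [25·(-0.3) − 100·(-0.2)] / -10000 = -0.001250
|∇h| = √(-0.0010000² + -0.001250²) = 0.001601

0.0016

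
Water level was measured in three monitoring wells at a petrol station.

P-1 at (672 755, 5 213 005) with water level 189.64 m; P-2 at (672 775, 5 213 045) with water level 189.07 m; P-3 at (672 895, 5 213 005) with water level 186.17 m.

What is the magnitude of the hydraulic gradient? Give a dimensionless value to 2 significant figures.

0.025

Taking P-1 as reference: P-2−P-1 = (20, 40, -0.57); P-3−P-1 = (140, 0, -3.47).
Solve a·Δx + b·Δy = Δh: det = 20·0 − 140·40 = -5600.
∂h/∂x = [(-0.57)·0 − (-3.47)·40] / -5600 = -0.02479
∂h/∂y = [20·(-3.47) − 140·(-0.57)] / -5600 = -0.001857
|∇h| = √(-0.02479² + -0.001857²) = 0.02486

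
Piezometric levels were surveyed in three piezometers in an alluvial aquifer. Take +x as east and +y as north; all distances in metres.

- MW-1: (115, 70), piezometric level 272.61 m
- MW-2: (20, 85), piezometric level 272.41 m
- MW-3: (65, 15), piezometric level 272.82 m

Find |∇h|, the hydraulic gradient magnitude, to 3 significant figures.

With h = a·x + b·y + c and MW-1 as origin, the differences give:
  (-95)·a + 15·b = -0.20
  (-50)·a + (-55)·b = +0.21
Eliminate b (×(-55) and ×15, subtract): 5975·a = 7.850 → a = ∂h/∂x = +0.001314
Back-substitute: b = ∂h/∂y = -0.005013.
|∇h| = √(0.001314² + -0.005013²) = 0.005182

0.00518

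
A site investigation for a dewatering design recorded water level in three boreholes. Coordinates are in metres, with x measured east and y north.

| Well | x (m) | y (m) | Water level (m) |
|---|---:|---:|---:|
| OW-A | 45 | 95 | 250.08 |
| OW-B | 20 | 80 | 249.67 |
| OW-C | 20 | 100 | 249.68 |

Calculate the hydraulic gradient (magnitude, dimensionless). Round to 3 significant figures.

0.0161

With h = a·x + b·y + c and OW-A as origin, the differences give:
  (-25)·a + (-15)·b = -0.41
  (-25)·a + 5·b = -0.40
Eliminate b (×5 and ×(-15), subtract): -500·a = -8.050 → a = ∂h/∂x = +0.01610
Back-substitute: b = ∂h/∂y = +0.0005000.
|∇h| = √(0.01610² + 0.0005000²) = 0.01611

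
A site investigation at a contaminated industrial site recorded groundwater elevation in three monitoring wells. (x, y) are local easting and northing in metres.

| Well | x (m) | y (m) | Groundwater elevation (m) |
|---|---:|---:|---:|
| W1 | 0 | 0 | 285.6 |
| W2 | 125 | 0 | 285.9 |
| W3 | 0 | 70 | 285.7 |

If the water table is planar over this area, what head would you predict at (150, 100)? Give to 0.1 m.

286.1 m

∂h/∂x = (285.9 − 285.6) / (125 − 0) = +0.002400
∂h/∂y = (285.7 − 285.6) / (70 − 0) = +0.001429
h(150, 100) = 285.6 + (+0.002400)·(150) + (+0.001429)·(100) = 285.6 +0.360 +0.143 = 286.103 m.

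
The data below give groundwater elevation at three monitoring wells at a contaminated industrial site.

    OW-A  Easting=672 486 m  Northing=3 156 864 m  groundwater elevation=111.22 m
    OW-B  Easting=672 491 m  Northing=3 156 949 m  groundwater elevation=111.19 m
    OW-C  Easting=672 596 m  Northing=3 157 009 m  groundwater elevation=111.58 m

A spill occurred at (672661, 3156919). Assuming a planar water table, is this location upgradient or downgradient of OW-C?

Differences from OW-A: to OW-B (Δx, Δy, Δh) = (5, 85, -0.03); to OW-C = (110, 145, +0.36).
Determinant of the coordinate differences = 5·145 − 110·85 = -8625.
∂h/∂x = [(-0.03)·145 − (+0.36)·85] / -8625 = +0.004052
∂h/∂y = [5·(+0.36) − 110·(-0.03)] / -8625 = -0.0005913
Head at (672661, 3156919) = 111.22 + (+0.004052)·(175) + (-0.0005913)·(55) = 111.90 m.
That is higher than the 111.58 m at OW-C, so the point is upgradient.

upgradient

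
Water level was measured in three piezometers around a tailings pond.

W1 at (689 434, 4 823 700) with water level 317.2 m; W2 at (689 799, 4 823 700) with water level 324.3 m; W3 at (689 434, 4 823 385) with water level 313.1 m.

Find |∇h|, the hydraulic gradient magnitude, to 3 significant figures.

0.0234

∂h/∂x = (324.3 − 317.2) / (689799 − 689434) = +0.01945
∂h/∂y = (313.1 − 317.2) / (4823385 − 4823700) = +0.01302
|∇h| = √(0.01945² + 0.01302²) = 0.02341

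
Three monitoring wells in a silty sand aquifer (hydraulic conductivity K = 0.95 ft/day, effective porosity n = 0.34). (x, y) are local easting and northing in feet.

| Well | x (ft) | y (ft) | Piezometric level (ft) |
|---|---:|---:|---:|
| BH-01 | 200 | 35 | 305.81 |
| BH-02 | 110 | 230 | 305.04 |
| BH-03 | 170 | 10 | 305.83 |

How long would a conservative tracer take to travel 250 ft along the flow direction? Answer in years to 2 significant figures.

68 years

Three-point gradient (reference BH-01): Δ to BH-02 = (-90, 195, -0.77), Δ to BH-03 = (-30, -25, +0.02).
∂h/∂x = +0.001895, ∂h/∂y = -0.003074 (det = 8100).
|∇h| = √(0.001895² + -0.003074²) = 0.003611
Seepage velocity v = K·i/n = 0.95 × 0.003611 / 0.34 = 0.01009 ft/day.
t = 250 / 0.01009 = 2.478e+04 days = 67.8 years.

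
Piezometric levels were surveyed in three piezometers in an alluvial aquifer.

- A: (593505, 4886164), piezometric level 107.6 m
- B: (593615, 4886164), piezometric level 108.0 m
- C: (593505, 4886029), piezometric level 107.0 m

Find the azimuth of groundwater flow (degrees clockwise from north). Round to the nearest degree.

∂h/∂x = (108.0 − 107.6) / (593615 − 593505) = +0.003636
∂h/∂y = (107.0 − 107.6) / (4886029 − 4886164) = +0.004444
Flow direction (−∇h) has components (-0.003636 E, -0.004444 N).
Azimuth = atan2(E, N) = atan2(-0.003636, -0.004444) = 219.3° ≈ 219°.

219°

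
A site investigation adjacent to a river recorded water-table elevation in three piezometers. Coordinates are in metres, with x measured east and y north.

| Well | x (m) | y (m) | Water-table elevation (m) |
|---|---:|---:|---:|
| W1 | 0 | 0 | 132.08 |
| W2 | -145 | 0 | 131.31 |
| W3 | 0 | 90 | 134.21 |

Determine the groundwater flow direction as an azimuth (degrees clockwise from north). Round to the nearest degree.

∂h/∂x = (131.31 − 132.08) / (-145 − 0) = +0.005310
∂h/∂y = (134.21 − 132.08) / (90 − 0) = +0.02367
Flow direction (−∇h) has components (-0.005310 E, -0.02367 N).
Azimuth = atan2(E, N) = atan2(-0.005310, -0.02367) = 192.6° ≈ 193°.

193°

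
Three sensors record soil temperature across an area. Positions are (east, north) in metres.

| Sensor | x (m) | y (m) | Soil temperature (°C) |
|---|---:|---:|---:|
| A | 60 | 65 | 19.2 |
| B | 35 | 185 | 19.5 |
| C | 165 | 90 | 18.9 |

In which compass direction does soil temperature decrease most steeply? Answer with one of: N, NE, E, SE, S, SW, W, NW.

With T = a·x + b·y + c and A as origin, the differences give:
  (-25)·a + 120·b = +0.3
  105·a + 25·b = -0.3
Eliminate b (×25 and ×120, subtract): -13225·a = 43.50 → a = ∂T/∂x = -0.003289
Back-substitute: b = ∂T/∂y = +0.001815.
Steepest decrease is along −∇f = (+0.003289 E, -0.001815 N) → southeast.

SE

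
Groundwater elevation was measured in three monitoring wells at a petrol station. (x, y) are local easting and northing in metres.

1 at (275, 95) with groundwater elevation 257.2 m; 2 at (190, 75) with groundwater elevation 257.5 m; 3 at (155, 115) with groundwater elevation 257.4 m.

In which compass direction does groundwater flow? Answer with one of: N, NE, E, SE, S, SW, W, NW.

NE

Taking 1 as reference: 2−1 = (-85, -20, +0.3); 3−1 = (-120, 20, +0.2).
Solve a·Δx + b·Δy = Δh: det = (-85)·20 − (-120)·(-20) = -4100.
∂h/∂x = [(+0.3)·20 − (+0.2)·(-20)] / -4100 = -0.002439
∂h/∂y = [(-85)·(+0.2) − (-120)·(+0.3)] / -4100 = -0.004634
Flow = −∇h = (+0.002439 east, +0.004634 north), which points northeast.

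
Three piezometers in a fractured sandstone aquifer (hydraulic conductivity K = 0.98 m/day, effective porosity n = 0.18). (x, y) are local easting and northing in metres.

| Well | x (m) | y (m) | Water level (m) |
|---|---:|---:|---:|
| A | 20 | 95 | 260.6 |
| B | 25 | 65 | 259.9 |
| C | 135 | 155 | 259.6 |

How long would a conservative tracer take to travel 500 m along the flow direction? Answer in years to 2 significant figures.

Taking A as reference: B−A = (5, -30, -0.7); C−A = (115, 60, -1.0).
Determinant of the coordinate differences = 5·60 − 115·(-30) = 3750.
∂h/∂x = [(-0.7)·60 − (-1.0)·(-30)] / 3750 = -0.01920
∂h/∂y = [5·(-1.0) − 115·(-0.7)] / 3750 = +0.02013
|∇h| = √(-0.01920² + 0.02013²) = 0.02782
Seepage velocity v = K·i/n = 0.98 × 0.02782 / 0.18 = 0.1515 m/day.
t = 500 / 0.1515 = 3300 days = 9.03 years.

9.0 years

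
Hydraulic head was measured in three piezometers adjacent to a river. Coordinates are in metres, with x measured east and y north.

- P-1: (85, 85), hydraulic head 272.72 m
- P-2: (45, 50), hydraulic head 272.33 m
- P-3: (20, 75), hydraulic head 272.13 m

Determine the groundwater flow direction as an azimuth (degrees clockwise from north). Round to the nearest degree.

Differences from P-1: to P-2 (Δx, Δy, Δh) = (-40, -35, -0.39); to P-3 = (-65, -10, -0.59).
Determinant of the coordinate differences = (-40)·(-10) − (-65)·(-35) = -1875.
∂h/∂x = [(-0.39)·(-10) − (-0.59)·(-35)] / -1875 = +0.008933
∂h/∂y = [(-40)·(-0.59) − (-65)·(-0.39)] / -1875 = +0.0009333
Flow direction (−∇h) has components (-0.008933 E, -0.0009333 N).
Azimuth = atan2(E, N) = atan2(-0.008933, -0.0009333) = 264.0° ≈ 264°.

264°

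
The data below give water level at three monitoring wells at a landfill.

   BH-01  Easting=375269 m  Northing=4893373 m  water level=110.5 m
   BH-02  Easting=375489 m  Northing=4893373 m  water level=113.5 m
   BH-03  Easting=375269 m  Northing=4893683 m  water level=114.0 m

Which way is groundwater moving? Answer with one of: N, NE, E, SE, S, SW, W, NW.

∂h/∂x = (113.5 − 110.5) / (375489 − 375269) = +0.01364
∂h/∂y = (114.0 − 110.5) / (4893683 − 4893373) = +0.01129
Flow = −∇h = (-0.01364 east, -0.01129 north), which points southwest.

SW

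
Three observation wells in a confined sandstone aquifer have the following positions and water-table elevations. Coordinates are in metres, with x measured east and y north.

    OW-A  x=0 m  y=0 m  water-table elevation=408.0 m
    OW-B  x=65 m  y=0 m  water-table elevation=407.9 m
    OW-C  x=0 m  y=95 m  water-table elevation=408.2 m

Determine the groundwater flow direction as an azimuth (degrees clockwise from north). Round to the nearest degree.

144°

∂h/∂x = (407.9 − 408.0) / (65 − 0) = -0.001538
∂h/∂y = (408.2 − 408.0) / (95 − 0) = +0.002105
Flow direction (−∇h) has components (+0.001538 E, -0.002105 N).
Azimuth = atan2(E, N) = atan2(+0.001538, -0.002105) = 143.8° ≈ 144°.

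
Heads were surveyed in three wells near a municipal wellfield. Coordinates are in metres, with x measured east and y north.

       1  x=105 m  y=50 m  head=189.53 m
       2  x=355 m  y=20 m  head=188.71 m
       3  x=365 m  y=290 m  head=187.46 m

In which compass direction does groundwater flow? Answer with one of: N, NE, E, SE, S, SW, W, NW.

Differences from 1: to 2 (Δx, Δy, Δh) = (250, -30, -0.82); to 3 = (260, 240, -2.07).
Solve a·Δx + b·Δy = Δh: det = 250·240 − 260·(-30) = 67800.
∂h/∂x = [(-0.82)·240 − (-2.07)·(-30)] / 67800 = -0.003819
∂h/∂y = [250·(-2.07) − 260·(-0.82)] / 67800 = -0.004488
Flow = −∇h = (+0.003819 east, +0.004488 north), which points northeast.

NE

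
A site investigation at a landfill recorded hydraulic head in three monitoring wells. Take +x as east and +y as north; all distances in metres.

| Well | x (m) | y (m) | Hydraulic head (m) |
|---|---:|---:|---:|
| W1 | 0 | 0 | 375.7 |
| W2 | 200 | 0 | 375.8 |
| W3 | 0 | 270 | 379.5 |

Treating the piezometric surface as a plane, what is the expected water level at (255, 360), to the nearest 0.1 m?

380.9 m

∂h/∂x = (375.8 − 375.7) / (200 − 0) = +0.0005000
∂h/∂y = (379.5 − 375.7) / (270 − 0) = +0.01407
h(255, 360) = 375.7 + (+0.0005000)·(255) + (+0.01407)·(360) = 375.7 +0.128 +5.067 = 380.894 m.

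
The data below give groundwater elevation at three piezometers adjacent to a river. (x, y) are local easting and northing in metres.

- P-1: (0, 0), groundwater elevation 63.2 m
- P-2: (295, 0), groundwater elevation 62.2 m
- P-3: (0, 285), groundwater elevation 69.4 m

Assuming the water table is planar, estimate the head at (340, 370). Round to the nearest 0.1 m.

70.1 m

∂h/∂x = (62.2 − 63.2) / (295 − 0) = -0.003390
∂h/∂y = (69.4 − 63.2) / (285 − 0) = +0.02175
h(340, 370) = 63.2 + (-0.003390)·(340) + (+0.02175)·(370) = 63.2 -1.153 +8.049 = 70.097 m.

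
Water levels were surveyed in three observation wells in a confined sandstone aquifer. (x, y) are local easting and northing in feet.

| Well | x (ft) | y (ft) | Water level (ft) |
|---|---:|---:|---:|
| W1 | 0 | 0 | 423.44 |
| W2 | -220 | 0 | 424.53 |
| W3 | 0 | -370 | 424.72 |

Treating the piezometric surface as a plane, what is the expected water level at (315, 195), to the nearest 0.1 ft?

421.2 ft

∂h/∂x = (424.53 − 423.44) / (-220 − 0) = -0.004955
∂h/∂y = (424.72 − 423.44) / (-370 − 0) = -0.003459
h(315, 195) = 423.44 + (-0.004955)·(315) + (-0.003459)·(195) = 423.44 -1.561 -0.675 = 421.205 ft.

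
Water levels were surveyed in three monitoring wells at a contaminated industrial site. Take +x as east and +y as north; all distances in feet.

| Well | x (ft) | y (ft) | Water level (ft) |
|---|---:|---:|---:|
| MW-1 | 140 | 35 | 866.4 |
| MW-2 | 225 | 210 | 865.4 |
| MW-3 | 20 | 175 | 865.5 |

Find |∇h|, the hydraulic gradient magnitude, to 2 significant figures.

0.0060

Taking MW-1 as reference: MW-2−MW-1 = (85, 175, -1.0); MW-3−MW-1 = (-120, 140, -0.9).
Solve a·Δx + b·Δy = Δh: det = 85·140 − (-120)·175 = 32900.
∂h/∂x = [(-1.0)·140 − (-0.9)·175] / 32900 = +0.0005319
∂h/∂y = [85·(-0.9) − (-120)·(-1.0)] / 32900 = -0.005973
|∇h| = √(0.0005319² + -0.005973²) = 0.005997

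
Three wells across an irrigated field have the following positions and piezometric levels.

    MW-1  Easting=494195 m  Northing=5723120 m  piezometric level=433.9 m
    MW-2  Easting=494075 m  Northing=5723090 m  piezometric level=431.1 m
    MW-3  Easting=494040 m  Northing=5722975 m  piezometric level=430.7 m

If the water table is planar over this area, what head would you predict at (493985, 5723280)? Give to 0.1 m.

Taking MW-1 as reference: MW-2−MW-1 = (-120, -30, -2.8); MW-3−MW-1 = (-155, -145, -3.2).
Determinant of the coordinate differences = (-120)·(-145) − (-155)·(-30) = 12750.
∂h/∂x = [(-2.8)·(-145) − (-3.2)·(-30)] / 12750 = +0.02431
∂h/∂y = [(-120)·(-3.2) − (-155)·(-2.8)] / 12750 = -0.003922
h(493985, 5723280) = 433.9 + (+0.02431)·(-210) + (-0.003922)·(160) = 433.9 -5.106 -0.627 = 428.167 m.

428.2 m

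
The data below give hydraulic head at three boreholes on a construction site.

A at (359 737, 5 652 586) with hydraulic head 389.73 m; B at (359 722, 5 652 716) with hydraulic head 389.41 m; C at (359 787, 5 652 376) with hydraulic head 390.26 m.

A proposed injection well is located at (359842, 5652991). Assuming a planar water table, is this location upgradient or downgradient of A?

downgradient

With h = a·x + b·y + c and A as origin, the differences give:
  (-15)·a + 130·b = -0.32
  50·a + (-210)·b = +0.53
Eliminate b (×(-210) and ×130, subtract): -3350·a = -1.700 → a = ∂h/∂x = +0.0005075
Back-substitute: b = ∂h/∂y = -0.002403.
Head at (359842, 5652991) = 389.73 + (+0.0005075)·(105) + (-0.002403)·(405) = 388.81 m.
That is lower than the 389.73 m at A, so the point is downgradient.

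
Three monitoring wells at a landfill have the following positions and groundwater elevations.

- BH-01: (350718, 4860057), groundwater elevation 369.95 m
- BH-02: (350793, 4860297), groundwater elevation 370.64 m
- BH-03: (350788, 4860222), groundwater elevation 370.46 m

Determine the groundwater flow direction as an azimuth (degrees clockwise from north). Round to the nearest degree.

Differences from BH-01: to BH-02 (Δx, Δy, Δh) = (75, 240, +0.69); to BH-03 = (70, 165, +0.51).
Solve a·Δx + b·Δy = Δh: det = 75·165 − 70·240 = -4425.
∂h/∂x = [(+0.69)·165 − (+0.51)·240] / -4425 = +0.001932
∂h/∂y = [75·(+0.51) − 70·(+0.69)] / -4425 = +0.002271
Flow direction (−∇h) has components (-0.001932 E, -0.002271 N).
Azimuth = atan2(E, N) = atan2(-0.001932, -0.002271) = 220.4° ≈ 220°.

220°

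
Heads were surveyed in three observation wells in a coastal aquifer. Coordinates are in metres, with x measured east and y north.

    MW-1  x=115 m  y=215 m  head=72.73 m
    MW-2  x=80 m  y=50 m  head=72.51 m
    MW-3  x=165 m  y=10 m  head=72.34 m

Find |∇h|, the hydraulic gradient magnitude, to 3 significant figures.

0.00203

Three-point gradient (reference MW-1): Δ to MW-2 = (-35, -165, -0.22), Δ to MW-3 = (50, -205, -0.39).
∂h/∂x = -0.001248, ∂h/∂y = +0.001598 (det = 15425).
|∇h| = √(-0.001248² + 0.001598²) = 0.002028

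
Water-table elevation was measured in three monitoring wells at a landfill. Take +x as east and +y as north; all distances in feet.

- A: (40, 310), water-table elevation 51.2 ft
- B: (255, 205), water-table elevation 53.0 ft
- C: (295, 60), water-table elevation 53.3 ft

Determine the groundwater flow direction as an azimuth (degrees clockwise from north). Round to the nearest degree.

268°

Three-point gradient (reference A): Δ to B = (215, -105, +1.8), Δ to C = (255, -250, +2.1).
∂h/∂x = +0.008508, ∂h/∂y = +0.0002780 (det = -26975).
Flow direction (−∇h) has components (-0.008508 E, -0.0002780 N).
Azimuth = atan2(E, N) = atan2(-0.008508, -0.0002780) = 268.1° ≈ 268°.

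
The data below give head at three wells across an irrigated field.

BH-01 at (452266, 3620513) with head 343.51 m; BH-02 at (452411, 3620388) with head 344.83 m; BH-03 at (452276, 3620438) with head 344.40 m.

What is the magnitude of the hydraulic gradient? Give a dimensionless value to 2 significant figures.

Differences from BH-01: to BH-02 (Δx, Δy, Δh) = (145, -125, +1.32); to BH-03 = (10, -75, +0.89).
Determinant of the coordinate differences = 145·(-75) − 10·(-125) = -9625.
∂h/∂x = [(+1.32)·(-75) − (+0.89)·(-125)] / -9625 = -0.001273
∂h/∂y = [145·(+0.89) − 10·(+1.32)] / -9625 = -0.01204
|∇h| = √(-0.001273² + -0.01204²) = 0.01211

0.012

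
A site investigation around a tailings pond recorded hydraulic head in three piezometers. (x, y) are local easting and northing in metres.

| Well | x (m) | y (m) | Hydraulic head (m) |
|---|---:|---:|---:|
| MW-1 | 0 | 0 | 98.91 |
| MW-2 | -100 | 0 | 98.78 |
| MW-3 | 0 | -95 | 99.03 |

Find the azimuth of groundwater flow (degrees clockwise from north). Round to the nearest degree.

∂h/∂x = (98.78 − 98.91) / (-100 − 0) = +0.001300
∂h/∂y = (99.03 − 98.91) / (-95 − 0) = -0.001263
Flow direction (−∇h) has components (-0.001300 E, +0.001263 N).
Azimuth = atan2(E, N) = atan2(-0.001300, +0.001263) = 314.2° ≈ 314°.

314°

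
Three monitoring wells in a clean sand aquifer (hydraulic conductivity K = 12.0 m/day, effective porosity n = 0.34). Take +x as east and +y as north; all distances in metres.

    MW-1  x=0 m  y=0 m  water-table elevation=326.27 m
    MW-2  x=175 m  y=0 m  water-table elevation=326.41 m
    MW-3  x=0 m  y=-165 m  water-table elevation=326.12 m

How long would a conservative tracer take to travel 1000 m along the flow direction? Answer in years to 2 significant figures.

∂h/∂x = (326.41 − 326.27) / (175 − 0) = +0.0008000
∂h/∂y = (326.12 − 326.27) / (-165 − 0) = +0.0009091
|∇h| = √(0.0008000² + 0.0009091²) = 0.001211
Seepage velocity v = K·i/n = 12.0 × 0.001211 / 0.34 = 0.04274 m/day.
t = 1000 / 0.04274 = 2.34e+04 days = 64.1 years.

64 years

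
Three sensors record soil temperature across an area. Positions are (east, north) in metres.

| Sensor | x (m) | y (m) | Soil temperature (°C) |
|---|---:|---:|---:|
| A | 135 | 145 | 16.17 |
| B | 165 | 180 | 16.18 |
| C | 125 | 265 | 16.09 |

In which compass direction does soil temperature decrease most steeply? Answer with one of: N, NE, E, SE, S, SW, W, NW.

With T = a·x + b·y + c and A as origin, the differences give:
  30·a + 35·b = +0.01
  (-10)·a + 120·b = -0.08
Eliminate b (×120 and ×35, subtract): 3950·a = 4.000 → a = ∂T/∂x = +0.001013
Back-substitute: b = ∂T/∂y = -0.0005823.
Steepest decrease is along −∇f = (-0.001013 E, +0.0005823 N) → northwest.

NW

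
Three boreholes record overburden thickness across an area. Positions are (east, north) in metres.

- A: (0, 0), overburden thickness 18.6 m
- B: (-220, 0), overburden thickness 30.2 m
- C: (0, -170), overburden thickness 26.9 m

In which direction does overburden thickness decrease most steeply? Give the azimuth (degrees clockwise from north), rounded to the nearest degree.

047°

∂d/∂x = (30.2 − 18.6) / (-220 − 0) = -0.05273
∂d/∂y = (26.9 − 18.6) / (-170 − 0) = -0.04882
Steepest decrease is along −∇f: components (+0.05273 E, +0.04882 N).
Azimuth = atan2(+0.05273, +0.04882) = 47.2° ≈ 047°.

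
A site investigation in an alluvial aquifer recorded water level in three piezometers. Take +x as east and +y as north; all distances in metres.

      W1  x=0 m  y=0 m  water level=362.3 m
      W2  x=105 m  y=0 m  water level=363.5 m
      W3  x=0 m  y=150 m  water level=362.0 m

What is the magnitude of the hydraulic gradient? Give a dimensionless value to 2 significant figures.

0.012

∂h/∂x = (363.5 − 362.3) / (105 − 0) = +0.01143
∂h/∂y = (362.0 − 362.3) / (150 − 0) = -0.002000
|∇h| = √(0.01143² + -0.002000²) = 0.0116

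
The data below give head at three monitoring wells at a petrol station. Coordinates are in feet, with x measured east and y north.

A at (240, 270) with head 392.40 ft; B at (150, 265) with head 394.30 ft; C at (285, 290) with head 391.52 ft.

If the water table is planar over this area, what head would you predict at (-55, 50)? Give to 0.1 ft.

Three-point gradient (reference A): Δ to B = (-90, -5, +1.90), Δ to C = (45, 20, -0.88).
∂h/∂x = -0.02133, ∂h/∂y = +0.004000 (det = -1575).
h(-55, 50) = 392.40 + (-0.02133)·(-295) + (+0.004000)·(-220) = 392.40 +6.293 -0.880 = 397.813 ft.

397.8 ft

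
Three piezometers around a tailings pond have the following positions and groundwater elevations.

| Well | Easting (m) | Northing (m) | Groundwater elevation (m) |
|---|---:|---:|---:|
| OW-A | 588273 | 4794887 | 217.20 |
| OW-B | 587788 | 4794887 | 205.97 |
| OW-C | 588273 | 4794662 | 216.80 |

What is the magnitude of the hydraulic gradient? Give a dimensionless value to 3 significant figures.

0.0232

∂h/∂x = (205.97 − 217.20) / (587788 − 588273) = +0.02315
∂h/∂y = (216.80 − 217.20) / (4794662 − 4794887) = +0.001778
|∇h| = √(0.02315² + 0.001778²) = 0.02322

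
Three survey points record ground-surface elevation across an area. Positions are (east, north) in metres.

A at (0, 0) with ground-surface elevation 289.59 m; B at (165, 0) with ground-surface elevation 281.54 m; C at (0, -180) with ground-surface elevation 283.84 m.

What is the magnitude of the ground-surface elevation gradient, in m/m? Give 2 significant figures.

0.058 m/m

∂z/∂x = (281.54 − 289.59) / (165 − 0) = -0.04879
∂z/∂y = (283.84 − 289.59) / (-180 − 0) = +0.03194
|∇f| = √(-0.04879² + 0.03194²) = 0.05831 m/m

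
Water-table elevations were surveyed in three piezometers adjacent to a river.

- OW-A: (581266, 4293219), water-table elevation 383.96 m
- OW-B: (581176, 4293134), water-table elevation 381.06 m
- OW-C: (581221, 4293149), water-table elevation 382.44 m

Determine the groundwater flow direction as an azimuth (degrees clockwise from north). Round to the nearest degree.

Three-point gradient (reference OW-A): Δ to OW-B = (-90, -85, -2.90), Δ to OW-C = (-45, -70, -1.52).
∂h/∂x = +0.02982, ∂h/∂y = +0.002545 (det = 2475).
Flow direction (−∇h) has components (-0.02982 E, -0.002545 N).
Azimuth = atan2(E, N) = atan2(-0.02982, -0.002545) = 265.1° ≈ 265°.

265°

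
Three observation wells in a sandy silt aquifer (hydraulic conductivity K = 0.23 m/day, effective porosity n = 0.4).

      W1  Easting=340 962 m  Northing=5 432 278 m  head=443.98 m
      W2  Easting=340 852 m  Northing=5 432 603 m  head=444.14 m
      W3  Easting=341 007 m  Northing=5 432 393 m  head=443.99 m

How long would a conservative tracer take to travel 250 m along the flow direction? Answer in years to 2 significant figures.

1900 years

Differences from W1: to W2 (Δx, Δy, Δh) = (-110, 325, +0.16); to W3 = (45, 115, +0.01).
Solve a·Δx + b·Δy = Δh: det = (-110)·115 − 45·325 = -27275.
∂h/∂x = [(+0.16)·115 − (+0.01)·325] / -27275 = -0.0005555
∂h/∂y = [(-110)·(+0.01) − 45·(+0.16)] / -27275 = +0.0003043
|∇h| = √(-0.0005555² + 0.0003043²) = 0.0006334
Seepage velocity v = K·i/n = 0.23 × 0.0006334 / 0.4 = 0.0003642 m/day.
t = 250 / 0.0003642 = 6.864e+05 days = 1.88e+03 years.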